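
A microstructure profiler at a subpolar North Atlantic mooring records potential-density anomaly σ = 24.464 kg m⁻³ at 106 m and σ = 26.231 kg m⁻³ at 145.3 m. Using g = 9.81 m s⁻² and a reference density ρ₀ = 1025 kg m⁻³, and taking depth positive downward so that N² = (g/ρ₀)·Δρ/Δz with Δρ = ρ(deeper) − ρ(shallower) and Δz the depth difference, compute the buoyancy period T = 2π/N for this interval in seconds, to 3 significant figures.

Δρ = 1026.231 − 1024.464 = 1.767 kg m⁻³ over Δz = 145.3 − 106 = 39.3 m.
N² = (9.81/1025) × (1.767/39.3) = 4.3032 × 10⁻⁴ s⁻².
N = √(4.3032 × 10⁻⁴) = 0.020744 rad s⁻¹, so T = 2π/N = 302.89 s ≈ 303 s.

303 s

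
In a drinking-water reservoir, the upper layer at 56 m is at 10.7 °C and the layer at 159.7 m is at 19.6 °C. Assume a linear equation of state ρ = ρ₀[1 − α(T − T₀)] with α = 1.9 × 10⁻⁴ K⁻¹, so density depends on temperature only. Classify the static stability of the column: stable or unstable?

ΔT = 19.6 − 10.7 = +8.9 K, so Δρ/ρ₀ = −αΔT = -1.691 × 10⁻³.
Δρ/ρ₀ < 0, so Δρ < 0: deeper water is lighter → statically unstable; the column would overturn.

unstable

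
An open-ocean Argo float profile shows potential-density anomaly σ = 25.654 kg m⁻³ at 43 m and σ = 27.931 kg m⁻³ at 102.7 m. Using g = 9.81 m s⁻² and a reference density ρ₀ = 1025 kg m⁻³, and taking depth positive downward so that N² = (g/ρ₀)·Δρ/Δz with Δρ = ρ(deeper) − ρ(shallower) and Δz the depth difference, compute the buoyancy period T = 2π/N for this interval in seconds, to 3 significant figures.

Δρ = 1027.931 − 1025.654 = 2.277 kg m⁻³ over Δz = 102.7 − 43 = 59.7 m.
N² = (9.81/1025) × (2.277/59.7) = 3.6503 × 10⁻⁴ s⁻².
N = √(3.6503 × 10⁻⁴) = 0.019106 rad s⁻¹, so T = 2π/N = 328.86 s ≈ 329 s.
N² > 0, so the interval is statically stable.

329 s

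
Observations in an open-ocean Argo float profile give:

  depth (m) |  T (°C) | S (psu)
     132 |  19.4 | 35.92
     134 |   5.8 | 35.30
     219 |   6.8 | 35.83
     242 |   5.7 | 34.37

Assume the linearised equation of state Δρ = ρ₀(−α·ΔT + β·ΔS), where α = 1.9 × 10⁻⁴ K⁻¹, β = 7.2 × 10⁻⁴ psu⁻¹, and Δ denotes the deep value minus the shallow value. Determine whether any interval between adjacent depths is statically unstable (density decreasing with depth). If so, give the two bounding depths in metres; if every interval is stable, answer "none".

Evaluate Δρ/ρ₀ = −αΔT + βΔS across each adjacent pair:
  132–134 m: −αΔT+βΔS = −(1.9 × 10⁻⁴)(-13.6)+(7.2 × 10⁻⁴)(-0.62) = 2.1 × 10⁻³ → stable
  134–219 m: −αΔT+βΔS = −(1.9 × 10⁻⁴)(+1.0)+(7.2 × 10⁻⁴)(+0.53) = 1.9 × 10⁻⁴ → stable
  219–242 m: −αΔT+βΔS = −(1.9 × 10⁻⁴)(-1.1)+(7.2 × 10⁻⁴)(-1.46) = -8.4 × 10⁻⁴ → UNSTABLE
The 219–242 m interval has Δρ < 0: lighter water underlies denser water.

219–242 m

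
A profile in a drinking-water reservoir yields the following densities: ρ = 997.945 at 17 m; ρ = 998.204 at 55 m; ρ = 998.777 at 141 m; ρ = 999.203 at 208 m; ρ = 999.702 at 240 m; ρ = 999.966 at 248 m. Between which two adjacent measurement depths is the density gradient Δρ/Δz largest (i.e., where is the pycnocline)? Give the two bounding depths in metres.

240–248 m

Compute the density gradient over each adjacent pair:
  17–55 m: Δρ/Δz = 0.259/38 = 6.8 × 10⁻³ kg m⁻⁴
  55–141 m: Δρ/Δz = 0.573/86 = 6.7 × 10⁻³ kg m⁻⁴
  141–208 m: Δρ/Δz = 0.426/67 = 6.4 × 10⁻³ kg m⁻⁴
  208–240 m: Δρ/Δz = 0.499/32 = 0.016 kg m⁻⁴
  240–248 m: Δρ/Δz = 0.264/8 = 0.033 kg m⁻⁴
The largest gradient is in the 240–248 m interval — the pycnocline.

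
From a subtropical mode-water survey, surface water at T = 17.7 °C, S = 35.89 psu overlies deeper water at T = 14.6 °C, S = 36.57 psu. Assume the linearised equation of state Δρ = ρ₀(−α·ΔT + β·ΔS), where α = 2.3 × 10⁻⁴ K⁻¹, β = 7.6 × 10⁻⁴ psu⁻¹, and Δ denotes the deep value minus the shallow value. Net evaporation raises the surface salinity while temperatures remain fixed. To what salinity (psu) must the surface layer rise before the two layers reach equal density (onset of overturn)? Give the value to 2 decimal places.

Neutral buoyancy requires −α(T_deep − T_surf) + β(S_deep − S_surf′) = 0.
S_surf′ = S_deep − (α/β)·ΔT = 36.57 − (2.3 × 10⁻⁴/7.6 × 10⁻⁴)·(-3.1) = 37.5082 psu.
Increase required: 37.5082 − 35.89 = 1.6182 psu.

37.51 psu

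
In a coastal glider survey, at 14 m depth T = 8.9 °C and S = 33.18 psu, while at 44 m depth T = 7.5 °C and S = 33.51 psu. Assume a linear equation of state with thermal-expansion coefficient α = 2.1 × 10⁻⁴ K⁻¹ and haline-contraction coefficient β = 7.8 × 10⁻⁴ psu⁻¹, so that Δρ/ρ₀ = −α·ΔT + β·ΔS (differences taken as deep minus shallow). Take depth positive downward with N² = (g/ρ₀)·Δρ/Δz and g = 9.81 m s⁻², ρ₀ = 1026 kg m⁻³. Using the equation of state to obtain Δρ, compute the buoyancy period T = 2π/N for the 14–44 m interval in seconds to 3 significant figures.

468 s

ΔT = -1.4 K, ΔS = +0.33 psu (deep − shallow).
Δρ/ρ₀ = −αΔT + βΔS = 2.94 × 10⁻⁴ + 2.574 × 10⁻⁴ = 5.514 × 10⁻⁴, so Δρ ≈ 0.5657 kg m⁻³.
N² = (g/ρ₀)·Δρ/Δz = g·(Δρ/ρ₀)/Δz = 9.81 × 5.514 × 10⁻⁴ / 30 = 1.8031 × 10⁻⁴ s⁻².
N = √(1.8031 × 10⁻⁴) = 0.013428 rad s⁻¹ → T = 2π/N = 467.92 s ≈ 468 s.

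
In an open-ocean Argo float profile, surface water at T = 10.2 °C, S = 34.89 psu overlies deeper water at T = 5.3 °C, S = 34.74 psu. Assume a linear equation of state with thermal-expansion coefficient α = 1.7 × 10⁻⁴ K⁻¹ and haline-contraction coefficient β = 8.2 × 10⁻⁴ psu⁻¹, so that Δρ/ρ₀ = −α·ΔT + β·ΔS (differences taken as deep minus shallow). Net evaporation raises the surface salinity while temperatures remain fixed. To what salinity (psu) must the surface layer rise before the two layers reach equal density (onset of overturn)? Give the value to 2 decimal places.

35.76 psu

Neutral buoyancy requires −α(T_deep − T_surf) + β(S_deep − S_surf′) = 0.
S_surf′ = S_deep − (α/β)·ΔT = 34.74 − (1.7 × 10⁻⁴/8.2 × 10⁻⁴)·(-4.9) = 35.7559 psu.
Increase required: 35.7559 − 34.89 = 0.8659 psu.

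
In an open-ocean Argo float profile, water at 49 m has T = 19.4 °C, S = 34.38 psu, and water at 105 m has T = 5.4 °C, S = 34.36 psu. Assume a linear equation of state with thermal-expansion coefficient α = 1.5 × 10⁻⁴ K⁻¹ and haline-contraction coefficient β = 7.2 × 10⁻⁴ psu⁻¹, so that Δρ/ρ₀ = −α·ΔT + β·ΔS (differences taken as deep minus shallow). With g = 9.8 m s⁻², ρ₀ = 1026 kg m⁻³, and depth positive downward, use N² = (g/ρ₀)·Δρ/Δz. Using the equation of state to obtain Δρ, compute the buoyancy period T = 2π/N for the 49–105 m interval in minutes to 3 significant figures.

ΔT = -14.0 K, ΔS = -0.02 psu (deep − shallow).
Δρ/ρ₀ = −αΔT + βΔS = 2.10 × 10⁻³ − 1.44 × 10⁻⁵ = 2.0856 × 10⁻³, so Δρ ≈ 2.140 kg m⁻³.
N² = (g/ρ₀)·Δρ/Δz = g·(Δρ/ρ₀)/Δz = 9.8 × 2.0856 × 10⁻³ / 56 = 3.6498 × 10⁻⁴ s⁻².
N = √(3.6498 × 10⁻⁴) = 0.019104 rad s⁻¹ → T = 2π/N = 328.89 s = 5.4815 min ≈ 5.48 min.

5.48 min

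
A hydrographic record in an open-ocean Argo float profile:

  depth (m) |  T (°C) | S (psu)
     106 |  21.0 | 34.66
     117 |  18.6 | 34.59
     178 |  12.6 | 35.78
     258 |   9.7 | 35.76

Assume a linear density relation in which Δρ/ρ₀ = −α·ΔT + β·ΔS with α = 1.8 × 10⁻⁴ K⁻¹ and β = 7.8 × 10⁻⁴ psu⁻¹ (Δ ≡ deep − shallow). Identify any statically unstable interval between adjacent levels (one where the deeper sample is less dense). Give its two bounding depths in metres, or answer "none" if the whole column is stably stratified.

none

Evaluate Δρ/ρ₀ = −αΔT + βΔS across each adjacent pair:
  106–117 m: −αΔT+βΔS = −(1.8 × 10⁻⁴)(-2.4)+(7.8 × 10⁻⁴)(-0.07) = 3.8 × 10⁻⁴ → stable
  117–178 m: −αΔT+βΔS = −(1.8 × 10⁻⁴)(-6.0)+(7.8 × 10⁻⁴)(+1.19) = 2.0 × 10⁻³ → stable
  178–258 m: −αΔT+βΔS = −(1.8 × 10⁻⁴)(-2.9)+(7.8 × 10⁻⁴)(-0.02) = 5.1 × 10⁻⁴ → stable
Every interval has Δρ > 0: the column is stably stratified throughout.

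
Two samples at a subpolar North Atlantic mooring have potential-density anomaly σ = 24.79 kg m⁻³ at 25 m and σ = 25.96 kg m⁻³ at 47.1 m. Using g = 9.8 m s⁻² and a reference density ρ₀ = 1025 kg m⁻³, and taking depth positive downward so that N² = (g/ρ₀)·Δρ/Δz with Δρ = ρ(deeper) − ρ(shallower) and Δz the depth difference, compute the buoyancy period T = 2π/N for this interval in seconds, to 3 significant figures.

Δρ = 1025.96 − 1024.79 = 1.17 kg m⁻³ over Δz = 47.1 − 25 = 22.1 m.
N² = (9.8/1025) × (1.17/22.1) = 5.0617 × 10⁻⁴ s⁻².
N = √(5.0617 × 10⁻⁴) = 0.022498 rad s⁻¹, so T = 2π/N = 279.28 s ≈ 279 s.

279 s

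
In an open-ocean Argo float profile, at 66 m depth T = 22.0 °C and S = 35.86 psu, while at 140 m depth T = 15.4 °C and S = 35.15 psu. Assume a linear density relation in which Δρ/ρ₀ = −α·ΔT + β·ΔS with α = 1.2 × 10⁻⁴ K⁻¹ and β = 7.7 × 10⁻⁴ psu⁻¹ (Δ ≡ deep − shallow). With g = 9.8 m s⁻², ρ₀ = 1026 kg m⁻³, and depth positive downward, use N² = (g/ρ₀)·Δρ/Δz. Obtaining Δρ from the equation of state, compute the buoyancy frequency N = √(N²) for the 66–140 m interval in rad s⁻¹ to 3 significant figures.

5.70 × 10⁻³ rad s⁻¹

ΔT = -6.6 K, ΔS = -0.71 psu (deep − shallow).
Δρ/ρ₀ = −αΔT + βΔS = 7.92 × 10⁻⁴ − 5.467 × 10⁻⁴ = 2.453 × 10⁻⁴, so Δρ ≈ 0.2517 kg m⁻³.
N² = (g/ρ₀)·Δρ/Δz = g·(Δρ/ρ₀)/Δz = 9.8 × 2.453 × 10⁻⁴ / 74 = 3.2486 × 10⁻⁵ s⁻².
N = √(3.2486 × 10⁻⁵) = 5.6996 × 10⁻³ rad s⁻¹ ≈ 5.70 × 10⁻³ rad s⁻¹.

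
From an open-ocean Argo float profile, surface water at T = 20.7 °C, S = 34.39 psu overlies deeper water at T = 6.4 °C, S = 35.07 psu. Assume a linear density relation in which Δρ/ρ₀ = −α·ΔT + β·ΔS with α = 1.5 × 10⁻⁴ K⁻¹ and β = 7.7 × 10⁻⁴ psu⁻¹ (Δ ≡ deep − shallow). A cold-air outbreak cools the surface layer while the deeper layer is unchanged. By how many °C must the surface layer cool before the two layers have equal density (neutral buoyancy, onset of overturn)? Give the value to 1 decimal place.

17.8 °C

Neutral buoyancy requires Δρ = 0, i.e. −α(T_deep − T_surf′) + β(S_deep − S_surf) = 0.
T_surf′ = T_deep − (β/α)·ΔS = 6.4 − (7.7 × 10⁻⁴/1.5 × 10⁻⁴)·(+0.68) = 2.909 °C.
Cooling required: 20.7 − (2.909) = 17.791 °C.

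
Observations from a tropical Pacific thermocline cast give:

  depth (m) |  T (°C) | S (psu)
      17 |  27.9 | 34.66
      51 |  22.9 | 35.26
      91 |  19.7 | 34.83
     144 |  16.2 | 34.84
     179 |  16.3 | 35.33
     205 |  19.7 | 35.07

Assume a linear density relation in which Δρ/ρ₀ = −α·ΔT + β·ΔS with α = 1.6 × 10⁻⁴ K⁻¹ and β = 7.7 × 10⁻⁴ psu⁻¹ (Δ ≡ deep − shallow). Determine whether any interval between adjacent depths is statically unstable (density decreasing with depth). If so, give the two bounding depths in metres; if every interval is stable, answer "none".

179–205 m

Evaluate Δρ/ρ₀ = −αΔT + βΔS across each adjacent pair:
  17–51 m: −αΔT+βΔS = −(1.6 × 10⁻⁴)(-5.0)+(7.7 × 10⁻⁴)(+0.60) = 1.3 × 10⁻³ → stable
  51–91 m: −αΔT+βΔS = −(1.6 × 10⁻⁴)(-3.2)+(7.7 × 10⁻⁴)(-0.43) = 1.8 × 10⁻⁴ → stable
  91–144 m: −αΔT+βΔS = −(1.6 × 10⁻⁴)(-3.5)+(7.7 × 10⁻⁴)(+0.01) = 5.7 × 10⁻⁴ → stable
  144–179 m: −αΔT+βΔS = −(1.6 × 10⁻⁴)(+0.1)+(7.7 × 10⁻⁴)(+0.49) = 3.6 × 10⁻⁴ → stable
  179–205 m: −αΔT+βΔS = −(1.6 × 10⁻⁴)(+3.4)+(7.7 × 10⁻⁴)(-0.26) = -7.4 × 10⁻⁴ → UNSTABLE
The 179–205 m interval has Δρ < 0: lighter water underlies denser water.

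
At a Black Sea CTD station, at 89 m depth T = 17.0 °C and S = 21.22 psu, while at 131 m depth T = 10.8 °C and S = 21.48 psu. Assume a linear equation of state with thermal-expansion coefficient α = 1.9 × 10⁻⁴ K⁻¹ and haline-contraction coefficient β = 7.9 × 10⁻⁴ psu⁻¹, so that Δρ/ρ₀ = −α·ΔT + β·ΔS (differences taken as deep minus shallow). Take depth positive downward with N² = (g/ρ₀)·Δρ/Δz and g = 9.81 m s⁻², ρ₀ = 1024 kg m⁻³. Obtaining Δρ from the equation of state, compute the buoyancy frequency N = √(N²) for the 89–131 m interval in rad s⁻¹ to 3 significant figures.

0.0180 rad s⁻¹

ΔT = -6.2 K, ΔS = +0.26 psu (deep − shallow).
Δρ/ρ₀ = −αΔT + βΔS = 1.178 × 10⁻³ + 2.054 × 10⁻⁴ = 1.3834 × 10⁻³, so Δρ ≈ 1.417 kg m⁻³.
N² = (g/ρ₀)·Δρ/Δz = g·(Δρ/ρ₀)/Δz = 9.81 × 1.3834 × 10⁻³ / 42 = 3.2312 × 10⁻⁴ s⁻².
N = √(3.2312 × 10⁻⁴) = 0.017976 rad s⁻¹ ≈ 0.0180 rad s⁻¹.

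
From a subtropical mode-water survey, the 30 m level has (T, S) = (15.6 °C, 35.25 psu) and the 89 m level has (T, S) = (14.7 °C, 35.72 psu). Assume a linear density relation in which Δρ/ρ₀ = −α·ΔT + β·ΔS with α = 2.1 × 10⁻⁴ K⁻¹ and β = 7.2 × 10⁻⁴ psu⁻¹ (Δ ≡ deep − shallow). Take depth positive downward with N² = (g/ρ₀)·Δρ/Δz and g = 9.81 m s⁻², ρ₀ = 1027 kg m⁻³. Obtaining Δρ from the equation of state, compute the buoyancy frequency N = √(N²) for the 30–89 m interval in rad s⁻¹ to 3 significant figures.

ΔT = -0.9 K, ΔS = +0.47 psu (deep − shallow).
Δρ/ρ₀ = −αΔT + βΔS = 1.89 × 10⁻⁴ + 3.384 × 10⁻⁴ = 5.274 × 10⁻⁴, so Δρ ≈ 0.5416 kg m⁻³.
N² = (g/ρ₀)·Δρ/Δz = g·(Δρ/ρ₀)/Δz = 9.81 × 5.274 × 10⁻⁴ / 59 = 8.7691 × 10⁻⁵ s⁻².
N = √(8.7691 × 10⁻⁵) = 9.3643 × 10⁻³ rad s⁻¹ ≈ 9.36 × 10⁻³ rad s⁻¹.

9.36 × 10⁻³ rad s⁻¹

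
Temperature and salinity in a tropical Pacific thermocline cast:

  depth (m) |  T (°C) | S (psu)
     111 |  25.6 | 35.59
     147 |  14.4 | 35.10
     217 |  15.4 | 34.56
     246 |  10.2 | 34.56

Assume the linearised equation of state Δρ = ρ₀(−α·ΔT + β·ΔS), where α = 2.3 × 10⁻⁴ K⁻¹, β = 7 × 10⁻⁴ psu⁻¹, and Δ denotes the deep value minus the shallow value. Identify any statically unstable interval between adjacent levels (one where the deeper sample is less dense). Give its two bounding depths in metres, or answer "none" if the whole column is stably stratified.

147–217 m

Evaluate Δρ/ρ₀ = −αΔT + βΔS across each adjacent pair:
  111–147 m: −αΔT+βΔS = −(2.3 × 10⁻⁴)(-11.2)+(7 × 10⁻⁴)(-0.49) = 2.2 × 10⁻³ → stable
  147–217 m: −αΔT+βΔS = −(2.3 × 10⁻⁴)(+1.0)+(7 × 10⁻⁴)(-0.54) = -6.1 × 10⁻⁴ → UNSTABLE
  217–246 m: −αΔT+βΔS = −(2.3 × 10⁻⁴)(-5.2)+(7 × 10⁻⁴)(+0.00) = 1.2 × 10⁻³ → stable
The 147–217 m interval has Δρ < 0: lighter water underlies denser water.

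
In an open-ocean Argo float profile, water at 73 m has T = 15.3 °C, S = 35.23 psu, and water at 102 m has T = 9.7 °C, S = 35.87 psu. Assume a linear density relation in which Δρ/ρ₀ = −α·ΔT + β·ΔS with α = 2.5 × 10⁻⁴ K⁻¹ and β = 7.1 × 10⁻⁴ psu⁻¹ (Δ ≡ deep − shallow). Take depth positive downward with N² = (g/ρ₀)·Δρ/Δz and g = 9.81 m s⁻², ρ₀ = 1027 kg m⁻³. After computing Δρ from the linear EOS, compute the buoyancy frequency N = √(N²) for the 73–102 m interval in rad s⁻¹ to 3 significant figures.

0.0250 rad s⁻¹

ΔT = -5.6 K, ΔS = +0.64 psu (deep − shallow).
Δρ/ρ₀ = −αΔT + βΔS = 1.40 × 10⁻³ + 4.544 × 10⁻⁴ = 1.8544 × 10⁻³, so Δρ ≈ 1.904 kg m⁻³.
N² = (g/ρ₀)·Δρ/Δz = g·(Δρ/ρ₀)/Δz = 9.81 × 1.8544 × 10⁻³ / 29 = 6.2730 × 10⁻⁴ s⁻².
N = √(6.2730 × 10⁻⁴) = 0.025046 rad s⁻¹ ≈ 0.0250 rad s⁻¹.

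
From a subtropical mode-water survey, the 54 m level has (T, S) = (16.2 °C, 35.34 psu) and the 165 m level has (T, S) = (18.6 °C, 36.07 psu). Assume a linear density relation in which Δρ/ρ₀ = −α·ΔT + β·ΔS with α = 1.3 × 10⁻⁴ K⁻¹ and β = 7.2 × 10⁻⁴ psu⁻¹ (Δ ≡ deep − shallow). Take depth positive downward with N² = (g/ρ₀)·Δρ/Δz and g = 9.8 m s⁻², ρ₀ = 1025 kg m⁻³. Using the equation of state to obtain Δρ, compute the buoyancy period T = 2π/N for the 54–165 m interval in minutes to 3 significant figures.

24.1 min

ΔT = +2.4 K, ΔS = +0.73 psu (deep − shallow).
Δρ/ρ₀ = −αΔT + βΔS = -3.12 × 10⁻⁴ + 5.256 × 10⁻⁴ = 2.136 × 10⁻⁴, so Δρ ≈ 0.2189 kg m⁻³.
N² = (g/ρ₀)·Δρ/Δz = g·(Δρ/ρ₀)/Δz = 9.8 × 2.136 × 10⁻⁴ / 111 = 1.8858 × 10⁻⁵ s⁻².
N = √(1.8858 × 10⁻⁵) = 4.3426 × 10⁻³ rad s⁻¹ → T = 2π/N = 1.4469 × 10³ s = 24.115 min ≈ 24.1 min.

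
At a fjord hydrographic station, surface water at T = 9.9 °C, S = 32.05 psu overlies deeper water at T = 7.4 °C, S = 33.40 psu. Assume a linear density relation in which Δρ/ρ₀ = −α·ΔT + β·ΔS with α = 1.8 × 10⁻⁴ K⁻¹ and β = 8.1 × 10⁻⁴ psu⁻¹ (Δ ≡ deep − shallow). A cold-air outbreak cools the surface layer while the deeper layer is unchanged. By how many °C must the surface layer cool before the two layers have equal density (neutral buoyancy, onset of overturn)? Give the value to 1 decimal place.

Neutral buoyancy requires Δρ = 0, i.e. −α(T_deep − T_surf′) + β(S_deep − S_surf) = 0.
T_surf′ = T_deep − (β/α)·ΔS = 7.4 − (8.1 × 10⁻⁴/1.8 × 10⁻⁴)·(+1.35) = 1.325 °C.
Cooling required: 9.9 − (1.325) = 8.575 °C.

8.6 °C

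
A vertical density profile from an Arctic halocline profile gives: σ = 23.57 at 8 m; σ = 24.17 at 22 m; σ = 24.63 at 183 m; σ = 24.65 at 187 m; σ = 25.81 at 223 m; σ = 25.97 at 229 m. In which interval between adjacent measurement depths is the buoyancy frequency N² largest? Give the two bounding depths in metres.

Compute the density gradient over each adjacent pair:
  8–22 m: Δρ/Δz = 0.60/14 = 0.043 kg m⁻⁴
  22–183 m: Δρ/Δz = 0.46/161 = 2.9 × 10⁻³ kg m⁻⁴
  183–187 m: Δρ/Δz = 0.02/4 = 5.0 × 10⁻³ kg m⁻⁴
  187–223 m: Δρ/Δz = 1.16/36 = 0.032 kg m⁻⁴
  223–229 m: Δρ/Δz = 0.16/6 = 0.027 kg m⁻⁴
The largest gradient is in the 8–22 m interval — the pycnocline.

8–22 m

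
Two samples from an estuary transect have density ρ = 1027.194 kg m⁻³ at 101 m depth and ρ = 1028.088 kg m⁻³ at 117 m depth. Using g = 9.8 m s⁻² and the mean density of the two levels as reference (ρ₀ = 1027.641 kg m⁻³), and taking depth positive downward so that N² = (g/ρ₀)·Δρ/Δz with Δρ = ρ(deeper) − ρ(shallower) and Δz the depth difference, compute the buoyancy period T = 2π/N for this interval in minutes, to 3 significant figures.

4.54 min

Δρ = 1028.088 − 1027.194 = 0.894 kg m⁻³ over Δz = 117 − 101 = 16 m.
N² = (9.8/1027.641) × (0.894/16) = 5.3285 × 10⁻⁴ s⁻².
N = √(5.3285 × 10⁻⁴) = 0.023084 rad s⁻¹, so T = 2π/N = 272.19 s = 4.5365 min ≈ 4.54 min.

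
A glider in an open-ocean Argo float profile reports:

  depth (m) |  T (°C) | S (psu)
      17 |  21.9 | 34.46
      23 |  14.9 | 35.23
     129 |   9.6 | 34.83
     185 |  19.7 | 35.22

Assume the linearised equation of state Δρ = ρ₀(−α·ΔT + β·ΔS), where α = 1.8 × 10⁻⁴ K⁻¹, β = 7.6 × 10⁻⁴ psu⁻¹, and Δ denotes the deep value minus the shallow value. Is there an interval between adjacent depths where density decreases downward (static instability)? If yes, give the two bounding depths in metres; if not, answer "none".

129–185 m

Evaluate Δρ/ρ₀ = −αΔT + βΔS across each adjacent pair:
  17–23 m: −αΔT+βΔS = −(1.8 × 10⁻⁴)(-7.0)+(7.6 × 10⁻⁴)(+0.77) = 1.8 × 10⁻³ → stable
  23–129 m: −αΔT+βΔS = −(1.8 × 10⁻⁴)(-5.3)+(7.6 × 10⁻⁴)(-0.40) = 6.5 × 10⁻⁴ → stable
  129–185 m: −αΔT+βΔS = −(1.8 × 10⁻⁴)(+10.1)+(7.6 × 10⁻⁴)(+0.39) = -1.5 × 10⁻³ → UNSTABLE
The 129–185 m interval has Δρ < 0: lighter water underlies denser water.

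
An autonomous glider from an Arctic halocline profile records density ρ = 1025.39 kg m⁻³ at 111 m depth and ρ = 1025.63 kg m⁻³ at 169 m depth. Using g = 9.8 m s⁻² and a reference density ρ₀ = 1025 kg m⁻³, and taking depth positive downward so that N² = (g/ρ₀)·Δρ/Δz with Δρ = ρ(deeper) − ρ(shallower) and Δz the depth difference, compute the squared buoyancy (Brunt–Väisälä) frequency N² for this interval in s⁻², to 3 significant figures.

Δρ = 1025.63 − 1025.39 = 0.24 kg m⁻³ over Δz = 169 − 111 = 58 m.
N² = (9.8/1025) × (0.24/58) = 3.9563 × 10⁻⁵ s⁻² ≈ 3.96 × 10⁻⁵ s⁻².

3.96 × 10⁻⁵ s⁻²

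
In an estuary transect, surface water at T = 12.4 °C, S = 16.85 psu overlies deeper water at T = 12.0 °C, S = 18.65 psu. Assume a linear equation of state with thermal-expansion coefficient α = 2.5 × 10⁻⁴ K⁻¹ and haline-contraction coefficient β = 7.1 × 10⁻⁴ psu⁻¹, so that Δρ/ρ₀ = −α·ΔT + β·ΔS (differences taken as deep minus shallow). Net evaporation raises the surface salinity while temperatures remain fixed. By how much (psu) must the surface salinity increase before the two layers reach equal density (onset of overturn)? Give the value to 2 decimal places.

Neutral buoyancy requires −α(T_deep − T_surf) + β(S_deep − S_surf′) = 0.
S_surf′ = S_deep − (α/β)·ΔT = 18.65 − (2.5 × 10⁻⁴/7.1 × 10⁻⁴)·(-0.4) = 18.7908 psu.
Increase required: 18.7908 − 16.85 = 1.9408 psu.

1.94 psu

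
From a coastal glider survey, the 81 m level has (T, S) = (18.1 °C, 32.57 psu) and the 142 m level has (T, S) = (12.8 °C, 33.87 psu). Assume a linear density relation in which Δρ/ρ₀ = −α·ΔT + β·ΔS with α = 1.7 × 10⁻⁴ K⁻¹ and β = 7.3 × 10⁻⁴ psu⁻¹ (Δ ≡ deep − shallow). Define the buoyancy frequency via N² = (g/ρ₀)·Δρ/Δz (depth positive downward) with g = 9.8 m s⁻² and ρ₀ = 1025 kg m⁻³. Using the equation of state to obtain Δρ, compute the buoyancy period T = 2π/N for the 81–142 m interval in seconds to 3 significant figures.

364 s

ΔT = -5.3 K, ΔS = +1.30 psu (deep − shallow).
Δρ/ρ₀ = −αΔT + βΔS = 9.01 × 10⁻⁴ + 9.49 × 10⁻⁴ = 1.85 × 10⁻³, so Δρ ≈ 1.896 kg m⁻³.
N² = (g/ρ₀)·Δρ/Δz = g·(Δρ/ρ₀)/Δz = 9.8 × 1.85 × 10⁻³ / 61 = 2.9721 × 10⁻⁴ s⁻².
N = √(2.9721 × 10⁻⁴) = 0.017240 rad s⁻¹ → T = 2π/N = 364.45 s ≈ 364 s.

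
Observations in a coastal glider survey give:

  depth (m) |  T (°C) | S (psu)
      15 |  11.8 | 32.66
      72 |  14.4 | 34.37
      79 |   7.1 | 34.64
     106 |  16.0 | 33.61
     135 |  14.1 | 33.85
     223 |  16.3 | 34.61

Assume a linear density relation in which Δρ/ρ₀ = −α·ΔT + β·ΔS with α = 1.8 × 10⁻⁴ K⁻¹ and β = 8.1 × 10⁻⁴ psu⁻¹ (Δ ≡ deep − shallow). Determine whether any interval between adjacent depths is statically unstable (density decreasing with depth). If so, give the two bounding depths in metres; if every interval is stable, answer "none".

79–106 m

Evaluate Δρ/ρ₀ = −αΔT + βΔS across each adjacent pair:
  15–72 m: −αΔT+βΔS = −(1.8 × 10⁻⁴)(+2.6)+(8.1 × 10⁻⁴)(+1.71) = 9.2 × 10⁻⁴ → stable
  72–79 m: −αΔT+βΔS = −(1.8 × 10⁻⁴)(-7.3)+(8.1 × 10⁻⁴)(+0.27) = 1.5 × 10⁻³ → stable
  79–106 m: −αΔT+βΔS = −(1.8 × 10⁻⁴)(+8.9)+(8.1 × 10⁻⁴)(-1.03) = -2.4 × 10⁻³ → UNSTABLE
  106–135 m: −αΔT+βΔS = −(1.8 × 10⁻⁴)(-1.9)+(8.1 × 10⁻⁴)(+0.24) = 5.4 × 10⁻⁴ → stable
  135–223 m: −αΔT+βΔS = −(1.8 × 10⁻⁴)(+2.2)+(8.1 × 10⁻⁴)(+0.76) = 2.2 × 10⁻⁴ → stable
The 79–106 m interval has Δρ < 0: lighter water underlies denser water.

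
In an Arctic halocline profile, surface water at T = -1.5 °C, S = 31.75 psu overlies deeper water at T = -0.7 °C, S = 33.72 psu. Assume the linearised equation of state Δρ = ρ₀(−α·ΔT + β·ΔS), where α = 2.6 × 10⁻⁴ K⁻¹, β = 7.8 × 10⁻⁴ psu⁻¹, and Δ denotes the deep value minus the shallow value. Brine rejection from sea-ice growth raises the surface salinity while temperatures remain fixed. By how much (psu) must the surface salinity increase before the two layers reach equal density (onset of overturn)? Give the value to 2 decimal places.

1.70 psu

Neutral buoyancy requires −α(T_deep − T_surf) + β(S_deep − S_surf′) = 0.
S_surf′ = S_deep − (α/β)·ΔT = 33.72 − (2.6 × 10⁻⁴/7.8 × 10⁻⁴)·(+0.8) = 33.4533 psu.
Increase required: 33.4533 − 31.75 = 1.7033 psu.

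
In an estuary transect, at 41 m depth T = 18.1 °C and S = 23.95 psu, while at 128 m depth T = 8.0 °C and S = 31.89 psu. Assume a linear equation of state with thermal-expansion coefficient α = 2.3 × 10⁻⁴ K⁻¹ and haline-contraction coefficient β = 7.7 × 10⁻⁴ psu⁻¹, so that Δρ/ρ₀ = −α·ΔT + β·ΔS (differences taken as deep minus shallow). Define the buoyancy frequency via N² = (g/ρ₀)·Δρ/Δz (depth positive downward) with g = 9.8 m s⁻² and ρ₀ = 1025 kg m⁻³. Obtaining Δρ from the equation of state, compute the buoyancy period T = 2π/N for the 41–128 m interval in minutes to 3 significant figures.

ΔT = -10.1 K, ΔS = +7.94 psu (deep − shallow).
Δρ/ρ₀ = −αΔT + βΔS = 2.323 × 10⁻³ + 6.1138 × 10⁻³ = 8.4368 × 10⁻³, so Δρ ≈ 8.648 kg m⁻³.
N² = (g/ρ₀)·Δρ/Δz = g·(Δρ/ρ₀)/Δz = 9.8 × 8.4368 × 10⁻³ / 87 = 9.5035 × 10⁻⁴ s⁻².
N = √(9.5035 × 10⁻⁴) = 0.030828 rad s⁻¹ → T = 2π/N = 203.81 s = 3.3968 min ≈ 3.40 min.

3.40 min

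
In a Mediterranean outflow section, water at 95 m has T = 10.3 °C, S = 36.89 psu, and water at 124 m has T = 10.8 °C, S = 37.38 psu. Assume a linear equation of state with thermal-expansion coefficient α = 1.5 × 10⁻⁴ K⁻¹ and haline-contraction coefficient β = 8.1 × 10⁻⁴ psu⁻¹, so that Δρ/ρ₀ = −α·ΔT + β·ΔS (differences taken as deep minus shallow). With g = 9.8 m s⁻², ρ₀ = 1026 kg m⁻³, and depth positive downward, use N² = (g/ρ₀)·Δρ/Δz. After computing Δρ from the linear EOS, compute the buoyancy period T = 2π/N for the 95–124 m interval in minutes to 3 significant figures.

ΔT = +0.5 K, ΔS = +0.49 psu (deep − shallow).
Δρ/ρ₀ = −αΔT + βΔS = -7.50 × 10⁻⁵ + 3.969 × 10⁻⁴ = 3.219 × 10⁻⁴, so Δρ ≈ 0.3303 kg m⁻³.
N² = (g/ρ₀)·Δρ/Δz = g·(Δρ/ρ₀)/Δz = 9.8 × 3.219 × 10⁻⁴ / 29 = 1.0878 × 10⁻⁴ s⁻².
N = √(1.0878 × 10⁻⁴) = 0.010430 rad s⁻¹ → T = 2π/N = 602.41 s = 10.040 min ≈ 10.0 min.

10.0 min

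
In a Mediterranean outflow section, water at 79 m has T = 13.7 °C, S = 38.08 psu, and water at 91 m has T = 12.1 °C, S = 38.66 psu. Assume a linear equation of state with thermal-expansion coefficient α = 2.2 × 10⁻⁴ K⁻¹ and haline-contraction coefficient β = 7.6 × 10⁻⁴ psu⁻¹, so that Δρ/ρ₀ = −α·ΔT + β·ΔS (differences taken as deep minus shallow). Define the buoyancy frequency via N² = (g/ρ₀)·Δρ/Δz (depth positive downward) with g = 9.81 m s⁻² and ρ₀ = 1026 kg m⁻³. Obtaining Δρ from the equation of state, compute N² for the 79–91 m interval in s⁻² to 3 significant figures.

6.48 × 10⁻⁴ s⁻²

ΔT = -1.6 K, ΔS = +0.58 psu (deep − shallow).
Δρ/ρ₀ = −αΔT + βΔS = 3.52 × 10⁻⁴ + 4.408 × 10⁻⁴ = 7.928 × 10⁻⁴, so Δρ ≈ 0.8134 kg m⁻³.
N² = (g/ρ₀)·Δρ/Δz = g·(Δρ/ρ₀)/Δz = 9.81 × 7.928 × 10⁻⁴ / 12 = 6.4811 × 10⁻⁴ s⁻² ≈ 6.48 × 10⁻⁴ s⁻².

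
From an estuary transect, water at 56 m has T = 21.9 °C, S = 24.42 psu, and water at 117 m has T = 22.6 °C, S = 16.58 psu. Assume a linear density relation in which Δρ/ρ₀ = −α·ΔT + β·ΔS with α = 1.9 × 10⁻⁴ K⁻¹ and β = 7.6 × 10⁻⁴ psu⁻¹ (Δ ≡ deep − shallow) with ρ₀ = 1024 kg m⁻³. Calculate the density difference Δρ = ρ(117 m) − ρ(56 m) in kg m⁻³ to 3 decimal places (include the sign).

-6.238 kg m⁻³

ΔT = +0.7 K, ΔS = -7.84 psu (deep − shallow).
Δρ/ρ₀ = −(1.9 × 10⁻⁴)(+0.7) + (7.6 × 10⁻⁴)(-7.84) = -6.0914 × 10⁻³.
Δρ = 1024 × (-6.0914 × 10⁻³) = -6.238 kg m⁻³.
Negative Δρ: lighter below, statically unstable.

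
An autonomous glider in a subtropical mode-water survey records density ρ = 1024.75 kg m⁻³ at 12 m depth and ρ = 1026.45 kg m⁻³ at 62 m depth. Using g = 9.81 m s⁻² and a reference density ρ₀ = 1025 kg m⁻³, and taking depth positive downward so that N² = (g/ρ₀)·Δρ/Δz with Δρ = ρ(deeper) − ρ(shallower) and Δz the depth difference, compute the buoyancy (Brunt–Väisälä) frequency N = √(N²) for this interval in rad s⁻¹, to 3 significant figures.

Δρ = 1026.45 − 1024.75 = 1.70 kg m⁻³ over Δz = 62 − 12 = 50 m.
N² = (9.81/1025) × (1.70/50) = 3.2540 × 10⁻⁴ s⁻².
N = √(3.2540 × 10⁻⁴) = 0.018039 rad s⁻¹ ≈ 0.0180 rad s⁻¹.

0.0180 rad s⁻¹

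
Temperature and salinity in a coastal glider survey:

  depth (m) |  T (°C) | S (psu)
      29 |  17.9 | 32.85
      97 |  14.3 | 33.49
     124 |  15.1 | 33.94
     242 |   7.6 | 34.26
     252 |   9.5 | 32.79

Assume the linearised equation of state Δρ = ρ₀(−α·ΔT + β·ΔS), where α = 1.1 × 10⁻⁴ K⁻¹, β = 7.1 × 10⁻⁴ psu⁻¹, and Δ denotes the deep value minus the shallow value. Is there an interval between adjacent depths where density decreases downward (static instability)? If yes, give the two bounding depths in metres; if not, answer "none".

Evaluate Δρ/ρ₀ = −αΔT + βΔS across each adjacent pair:
  29–97 m: −αΔT+βΔS = −(1.1 × 10⁻⁴)(-3.6)+(7.1 × 10⁻⁴)(+0.64) = 8.5 × 10⁻⁴ → stable
  97–124 m: −αΔT+βΔS = −(1.1 × 10⁻⁴)(+0.8)+(7.1 × 10⁻⁴)(+0.45) = 2.3 × 10⁻⁴ → stable
  124–242 m: −αΔT+βΔS = −(1.1 × 10⁻⁴)(-7.5)+(7.1 × 10⁻⁴)(+0.32) = 1.1 × 10⁻³ → stable
  242–252 m: −αΔT+βΔS = −(1.1 × 10⁻⁴)(+1.9)+(7.1 × 10⁻⁴)(-1.47) = -1.3 × 10⁻³ → UNSTABLE
The 242–252 m interval has Δρ < 0: lighter water underlies denser water.

242–252 m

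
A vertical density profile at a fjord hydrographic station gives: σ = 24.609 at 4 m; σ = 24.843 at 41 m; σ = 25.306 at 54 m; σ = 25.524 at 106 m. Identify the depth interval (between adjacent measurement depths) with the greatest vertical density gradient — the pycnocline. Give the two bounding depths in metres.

41–54 m

Compute the density gradient over each adjacent pair:
  4–41 m: Δρ/Δz = 0.234/37 = 6.3 × 10⁻³ kg m⁻⁴
  41–54 m: Δρ/Δz = 0.463/13 = 0.036 kg m⁻⁴
  54–106 m: Δρ/Δz = 0.218/52 = 4.2 × 10⁻³ kg m⁻⁴
The largest gradient is in the 41–54 m interval — the pycnocline.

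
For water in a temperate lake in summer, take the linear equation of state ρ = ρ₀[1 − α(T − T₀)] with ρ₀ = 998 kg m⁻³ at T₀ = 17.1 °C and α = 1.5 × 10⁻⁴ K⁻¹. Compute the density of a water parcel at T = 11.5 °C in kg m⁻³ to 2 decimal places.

T − T₀ = -5.6 K.
Bracket = 1 − α·(-5.6) = 1 + (8.40 × 10⁻⁴) = 1.0008400.
ρ = 998 × 1.0008400 = 998.84 kg m⁻³.

998.84 kg m⁻³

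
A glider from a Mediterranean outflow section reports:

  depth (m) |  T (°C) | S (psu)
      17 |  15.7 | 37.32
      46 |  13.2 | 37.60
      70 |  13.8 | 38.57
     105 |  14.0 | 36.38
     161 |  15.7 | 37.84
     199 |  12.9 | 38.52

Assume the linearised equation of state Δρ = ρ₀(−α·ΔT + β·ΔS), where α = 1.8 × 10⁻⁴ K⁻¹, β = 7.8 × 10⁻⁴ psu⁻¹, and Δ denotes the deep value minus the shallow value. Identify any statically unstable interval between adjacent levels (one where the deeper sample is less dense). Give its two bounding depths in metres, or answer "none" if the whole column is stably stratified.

70–105 m

Evaluate Δρ/ρ₀ = −αΔT + βΔS across each adjacent pair:
  17–46 m: −αΔT+βΔS = −(1.8 × 10⁻⁴)(-2.5)+(7.8 × 10⁻⁴)(+0.28) = 6.7 × 10⁻⁴ → stable
  46–70 m: −αΔT+βΔS = −(1.8 × 10⁻⁴)(+0.6)+(7.8 × 10⁻⁴)(+0.97) = 6.5 × 10⁻⁴ → stable
  70–105 m: −αΔT+βΔS = −(1.8 × 10⁻⁴)(+0.2)+(7.8 × 10⁻⁴)(-2.19) = -1.7 × 10⁻³ → UNSTABLE
  105–161 m: −αΔT+βΔS = −(1.8 × 10⁻⁴)(+1.7)+(7.8 × 10⁻⁴)(+1.46) = 8.3 × 10⁻⁴ → stable
  161–199 m: −αΔT+βΔS = −(1.8 × 10⁻⁴)(-2.8)+(7.8 × 10⁻⁴)(+0.68) = 1.0 × 10⁻³ → stable
The 70–105 m interval has Δρ < 0: lighter water underlies denser water.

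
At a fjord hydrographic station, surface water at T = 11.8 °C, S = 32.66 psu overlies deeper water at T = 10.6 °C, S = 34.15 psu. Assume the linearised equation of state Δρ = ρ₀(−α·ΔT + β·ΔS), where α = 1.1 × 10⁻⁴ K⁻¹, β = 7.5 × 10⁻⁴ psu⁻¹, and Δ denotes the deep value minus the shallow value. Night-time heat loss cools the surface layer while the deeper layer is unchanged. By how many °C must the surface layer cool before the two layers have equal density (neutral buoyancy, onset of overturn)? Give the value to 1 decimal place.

11.4 °C

Neutral buoyancy requires Δρ = 0, i.e. −α(T_deep − T_surf′) + β(S_deep − S_surf) = 0.
T_surf′ = T_deep − (β/α)·ΔS = 10.6 − (7.5 × 10⁻⁴/1.1 × 10⁻⁴)·(+1.49) = 0.441 °C.
Cooling required: 11.8 − (0.441) = 11.359 °C.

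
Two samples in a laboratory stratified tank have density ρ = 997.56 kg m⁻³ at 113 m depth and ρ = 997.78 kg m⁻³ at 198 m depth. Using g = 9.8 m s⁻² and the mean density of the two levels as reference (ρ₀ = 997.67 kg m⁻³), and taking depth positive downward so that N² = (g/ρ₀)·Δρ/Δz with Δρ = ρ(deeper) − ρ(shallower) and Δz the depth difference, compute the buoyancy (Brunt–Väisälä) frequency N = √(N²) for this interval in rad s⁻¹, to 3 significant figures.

5.04 × 10⁻³ rad s⁻¹

Δρ = 997.78 − 997.56 = 0.22 kg m⁻³ over Δz = 198 − 113 = 85 m.
N² = (9.8/997.67) × (0.22/85) = 2.5424 × 10⁻⁵ s⁻².
N = √(2.5424 × 10⁻⁵) = 5.0422 × 10⁻³ rad s⁻¹ ≈ 5.04 × 10⁻³ rad s⁻¹.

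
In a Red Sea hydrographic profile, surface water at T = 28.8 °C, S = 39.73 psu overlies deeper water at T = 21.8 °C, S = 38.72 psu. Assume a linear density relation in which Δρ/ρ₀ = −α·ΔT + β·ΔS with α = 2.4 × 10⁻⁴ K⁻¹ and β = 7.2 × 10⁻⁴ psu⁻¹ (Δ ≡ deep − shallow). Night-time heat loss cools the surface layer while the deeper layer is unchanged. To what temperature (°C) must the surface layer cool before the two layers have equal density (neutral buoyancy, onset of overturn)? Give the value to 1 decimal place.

24.8 °C

Neutral buoyancy requires Δρ = 0, i.e. −α(T_deep − T_surf′) + β(S_deep − S_surf) = 0.
T_surf′ = T_deep − (β/α)·ΔS = 21.8 − (7.2 × 10⁻⁴/2.4 × 10⁻⁴)·(-1.01) = 24.830 °C.
Cooling required: 28.8 − (24.830) = 3.970 °C.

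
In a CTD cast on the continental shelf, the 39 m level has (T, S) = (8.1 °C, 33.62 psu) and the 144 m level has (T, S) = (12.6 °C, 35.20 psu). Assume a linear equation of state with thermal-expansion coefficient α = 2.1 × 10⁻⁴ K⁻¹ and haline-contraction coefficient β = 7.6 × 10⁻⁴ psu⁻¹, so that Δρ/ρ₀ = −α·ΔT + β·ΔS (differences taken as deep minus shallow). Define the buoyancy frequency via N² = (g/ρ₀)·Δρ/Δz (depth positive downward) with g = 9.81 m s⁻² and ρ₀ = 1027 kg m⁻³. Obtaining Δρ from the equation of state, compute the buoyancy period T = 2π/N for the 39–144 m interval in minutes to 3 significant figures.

ΔT = +4.5 K, ΔS = +1.58 psu (deep − shallow).
Δρ/ρ₀ = −αΔT + βΔS = -9.45 × 10⁻⁴ + 1.2008 × 10⁻³ = 2.558 × 10⁻⁴, so Δρ ≈ 0.2627 kg m⁻³.
N² = (g/ρ₀)·Δρ/Δz = g·(Δρ/ρ₀)/Δz = 9.81 × 2.558 × 10⁻⁴ / 105 = 2.3899 × 10⁻⁵ s⁻².
N = √(2.3899 × 10⁻⁵) = 4.8887 × 10⁻³ rad s⁻¹ → T = 2π/N = 1.2852 × 10³ s = 21.420 min ≈ 21.4 min.

21.4 min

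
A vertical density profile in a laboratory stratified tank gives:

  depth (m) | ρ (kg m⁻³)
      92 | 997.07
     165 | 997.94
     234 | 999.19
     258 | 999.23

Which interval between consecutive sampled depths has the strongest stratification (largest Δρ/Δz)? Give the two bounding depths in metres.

Compute the density gradient over each adjacent pair:
  92–165 m: Δρ/Δz = 0.87/73 = 0.012 kg m⁻⁴
  165–234 m: Δρ/Δz = 1.25/69 = 0.018 kg m⁻⁴
  234–258 m: Δρ/Δz = 0.04/24 = 1.7 × 10⁻³ kg m⁻⁴
The largest gradient is in the 165–234 m interval — the pycnocline.

165–234 m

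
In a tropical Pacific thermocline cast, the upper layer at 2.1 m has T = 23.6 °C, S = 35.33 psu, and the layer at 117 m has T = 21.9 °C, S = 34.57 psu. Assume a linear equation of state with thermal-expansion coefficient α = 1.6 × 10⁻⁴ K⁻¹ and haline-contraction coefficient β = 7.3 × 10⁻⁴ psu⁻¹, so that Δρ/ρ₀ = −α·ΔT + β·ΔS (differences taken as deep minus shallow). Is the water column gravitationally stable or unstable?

ΔT = 21.9 − 23.6 = -1.7 K and ΔS = 34.57 − 35.33 = -0.76 psu (deep − shallow).
−αΔT = 2.72 × 10⁻⁴; βΔS = -5.548 × 10⁻⁴; sum Δρ/ρ₀ = -2.828 × 10⁻⁴.
Δρ/ρ₀ < 0, so Δρ < 0: deeper water is lighter → statically unstable; the column would overturn.

unstable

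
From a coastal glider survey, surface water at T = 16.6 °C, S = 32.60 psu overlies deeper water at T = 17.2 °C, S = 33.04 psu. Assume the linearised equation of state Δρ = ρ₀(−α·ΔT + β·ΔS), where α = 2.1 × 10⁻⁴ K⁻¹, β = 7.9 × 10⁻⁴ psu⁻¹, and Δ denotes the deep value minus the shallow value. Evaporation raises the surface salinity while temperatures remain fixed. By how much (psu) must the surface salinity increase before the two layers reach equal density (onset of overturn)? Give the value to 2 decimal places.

Neutral buoyancy requires −α(T_deep − T_surf) + β(S_deep − S_surf′) = 0.
S_surf′ = S_deep − (α/β)·ΔT = 33.04 − (2.1 × 10⁻⁴/7.9 × 10⁻⁴)·(+0.6) = 32.8805 psu.
Increase required: 32.8805 − 32.60 = 0.2805 psu.

0.28 psu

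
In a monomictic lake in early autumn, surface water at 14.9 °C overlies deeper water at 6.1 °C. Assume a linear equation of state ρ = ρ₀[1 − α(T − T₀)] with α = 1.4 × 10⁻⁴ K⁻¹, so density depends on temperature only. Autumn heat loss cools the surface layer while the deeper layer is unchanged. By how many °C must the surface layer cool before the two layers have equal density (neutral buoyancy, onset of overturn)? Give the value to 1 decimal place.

8.8 °C

With temperature the only control, equal density requires T_surf′ = T_deep.
T_surf′ = 6.1 °C.
Cooling required: 14.9 − 6.1 = 8.8 °C.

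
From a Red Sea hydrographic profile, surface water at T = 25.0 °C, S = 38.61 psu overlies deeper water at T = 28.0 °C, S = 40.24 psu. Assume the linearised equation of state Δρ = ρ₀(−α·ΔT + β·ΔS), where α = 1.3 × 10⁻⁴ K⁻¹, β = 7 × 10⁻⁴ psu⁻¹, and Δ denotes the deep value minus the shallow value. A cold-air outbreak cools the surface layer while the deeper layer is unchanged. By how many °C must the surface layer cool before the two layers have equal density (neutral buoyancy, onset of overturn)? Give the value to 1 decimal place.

Neutral buoyancy requires Δρ = 0, i.e. −α(T_deep − T_surf′) + β(S_deep − S_surf) = 0.
T_surf′ = T_deep − (β/α)·ΔS = 28.0 − (7 × 10⁻⁴/1.3 × 10⁻⁴)·(+1.63) = 19.223 °C.
Cooling required: 25.0 − (19.223) = 5.777 °C.

5.8 °C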